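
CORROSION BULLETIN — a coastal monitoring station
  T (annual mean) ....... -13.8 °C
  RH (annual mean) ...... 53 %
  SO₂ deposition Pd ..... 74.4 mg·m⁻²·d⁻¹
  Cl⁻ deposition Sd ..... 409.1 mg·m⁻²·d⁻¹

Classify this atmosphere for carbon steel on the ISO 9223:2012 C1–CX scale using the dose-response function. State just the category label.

C2

carbon steel: T≤10 °C ⇒ hinge +0.150·(-13.8−10) = -3.5700
  sulphur-dioxide contribution → 1.352 μm/a
  chloride contribution → 14.05 μm/a
  ⇒ r_corr(carbon steel) = 15.41 μm/a
Category bounds: 1.3…25 μm/a bracket r_corr ⇒ C2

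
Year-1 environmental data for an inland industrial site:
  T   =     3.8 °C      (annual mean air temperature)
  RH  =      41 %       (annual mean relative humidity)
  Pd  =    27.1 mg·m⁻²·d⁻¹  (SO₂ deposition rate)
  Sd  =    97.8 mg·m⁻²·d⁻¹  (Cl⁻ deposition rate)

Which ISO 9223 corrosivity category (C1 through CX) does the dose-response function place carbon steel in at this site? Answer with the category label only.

C2

carbon steel: f(T) = +0.150·(T−10) [T≤10 °C] = -0.9300
  SO₂ term: 1.77·27.1^0.52·exp(0.02·41-0.9300) = 8.817
  Sd branch = 0.102·Sd^0.62·e^(0.033·RH+0.04·T) = 7.875 μm/a
  r_corr = 8.817 + 7.875 = 16.69 μm/a
16.7 μm/a falls in (1.3, 25] for carbon steel → category C2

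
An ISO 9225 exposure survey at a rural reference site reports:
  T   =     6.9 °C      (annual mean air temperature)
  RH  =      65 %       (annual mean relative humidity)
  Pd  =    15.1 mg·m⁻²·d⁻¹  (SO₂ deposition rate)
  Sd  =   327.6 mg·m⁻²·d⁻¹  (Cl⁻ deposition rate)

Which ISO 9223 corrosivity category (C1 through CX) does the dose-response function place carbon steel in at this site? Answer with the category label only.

C4

carbon steel: temperature factor f = +0.150·(-3.1) = -0.4650
  Pd branch = 1.77·Pd^0.52·e^(0.02·RH+f) = 16.74 μm/a
  Cl⁻ term: 0.102·327.6^0.62·exp(0.033·65+0.04·6.9) = 41.64
  r_corr = 16.74 + 41.64 = 58.38 μm/a
Category bounds: 50…80 μm/a bracket r_corr ⇒ C4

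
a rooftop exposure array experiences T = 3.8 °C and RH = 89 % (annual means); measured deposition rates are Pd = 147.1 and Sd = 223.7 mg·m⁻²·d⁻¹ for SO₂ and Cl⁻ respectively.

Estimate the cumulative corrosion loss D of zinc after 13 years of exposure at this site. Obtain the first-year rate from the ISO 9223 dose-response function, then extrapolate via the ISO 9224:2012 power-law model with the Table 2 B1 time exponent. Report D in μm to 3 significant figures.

D(13) = 52.9 μm

zinc: temperature factor f = +0.038·(-6.2) = -0.2356
  SO₂ term: 0.0129·147.1^0.44·exp(0.046·89-0.2356) = 5.496
  Sd branch = 0.0175·Sd^0.57·e^(0.008·RH+0.085·T) = 1.076 μm/a
  sum: 5.496 + 1.076 → r_corr = 6.572 μm/a
ISO 9224: D(t) = r_corr · t^b with b = 0.813 (zinc, B1)
  D(13) = 6.572 × 13^0.813 = 6.572 × 8.047 = 52.88 μm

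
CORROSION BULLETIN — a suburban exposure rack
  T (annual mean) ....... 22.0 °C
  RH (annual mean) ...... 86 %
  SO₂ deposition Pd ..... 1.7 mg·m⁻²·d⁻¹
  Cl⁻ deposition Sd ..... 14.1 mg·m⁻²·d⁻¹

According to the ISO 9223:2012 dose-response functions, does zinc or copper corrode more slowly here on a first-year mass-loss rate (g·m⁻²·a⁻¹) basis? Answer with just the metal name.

zinc

zinc: T>10 °C ⇒ hinge -0.071·(22.0−10) = -0.8520
  Pd branch = 0.0129·Pd^0.44·e^(0.046·RH+f) = 0.3631 μm/a
  Sd branch = 0.0175·Sd^0.57·e^(0.008·RH+0.085·T) = 1.021 μm/a
  sum: 0.3631 + 1.021 → r_corr = 1.384 μm/a
  mass loss = 1.384 μm/a × 7.14 g/cm³ = 9.882 g·m⁻²·a⁻¹
copper: T>10 °C ⇒ hinge -0.080·(22.0−10) = -0.9600
  Pd branch = 0.0053·Pd^0.26·e^(0.059·RH+f) = 0.3723 μm/a
  Sd branch = 0.01025·Sd^0.27·e^(0.036·RH+0.049·T) = 1.361 μm/a
  r_corr = 0.3723 + 1.361 = 1.733 μm/a
  mass loss = 1.733 μm/a × 8.96 g/cm³ = 15.53 g·m⁻²·a⁻¹
Ordering by g·m⁻²·a⁻¹: copper (15.5) > zinc (9.88)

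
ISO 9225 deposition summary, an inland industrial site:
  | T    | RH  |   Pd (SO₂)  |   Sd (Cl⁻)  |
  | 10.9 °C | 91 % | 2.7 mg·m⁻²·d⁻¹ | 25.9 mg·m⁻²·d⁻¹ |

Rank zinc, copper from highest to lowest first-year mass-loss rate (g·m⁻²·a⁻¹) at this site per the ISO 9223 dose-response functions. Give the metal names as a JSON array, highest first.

["copper", "zinc"]

zinc: f(T) = -0.071·(T−10) [T>10 °C] = -0.0639
  sulphur-dioxide contribution → 1.232 μm/a
  chloride contribution → 0.585 μm/a
  total first-year rate 1.817 μm/a
  mass loss = 1.817 μm/a × 7.14 g/cm³ = 12.97 g·m⁻²·a⁻¹
copper: T>10 °C ⇒ hinge -0.080·(10.9−10) = -0.0720
  sulphur-dioxide contribution → 1.371 μm/a
  chloride contribution → 1.114 μm/a
  total first-year rate 2.485 μm/a
  mass loss = 2.485 μm/a × 8.96 g/cm³ = 22.26 g·m⁻²·a⁻¹
Ordering by g·m⁻²·a⁻¹: copper (22.3) > zinc (13)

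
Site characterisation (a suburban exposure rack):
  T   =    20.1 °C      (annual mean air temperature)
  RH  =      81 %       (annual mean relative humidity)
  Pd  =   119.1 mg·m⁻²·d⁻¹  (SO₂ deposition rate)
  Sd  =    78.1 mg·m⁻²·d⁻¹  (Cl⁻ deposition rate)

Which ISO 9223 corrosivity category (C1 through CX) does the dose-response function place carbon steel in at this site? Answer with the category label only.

C5

carbon steel: f(T) = -0.054·(T−10) [T>10 °C] = -0.5454
  Pd branch = 1.77·Pd^0.52·e^(0.02·RH+f) = 62.25 μm/a
  Sd branch = 0.102·Sd^0.62·e^(0.033·RH+0.04·T) = 49.21 μm/a
  sum: 62.25 + 49.21 → r_corr = 111.5 μm/a
111 μm/a falls in (80, 200] for carbon steel → category C5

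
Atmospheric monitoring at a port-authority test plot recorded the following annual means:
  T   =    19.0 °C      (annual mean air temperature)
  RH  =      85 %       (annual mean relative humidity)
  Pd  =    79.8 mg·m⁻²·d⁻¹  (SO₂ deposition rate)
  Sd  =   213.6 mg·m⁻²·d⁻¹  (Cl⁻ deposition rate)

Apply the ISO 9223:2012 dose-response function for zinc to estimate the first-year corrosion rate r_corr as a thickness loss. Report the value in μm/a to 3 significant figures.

r_corr = 6.03 μm/a

zinc: f(T) = -0.071·(T−10) [T>10 °C] = -0.6390
  Pd branch = 0.0129·Pd^0.44·e^(0.046·RH+f) = 2.334 μm/a
  Sd branch = 0.0175·Sd^0.57·e^(0.008·RH+0.085·T) = 3.695 μm/a
  sum: 2.334 + 3.695 → r_corr = 6.029 μm/a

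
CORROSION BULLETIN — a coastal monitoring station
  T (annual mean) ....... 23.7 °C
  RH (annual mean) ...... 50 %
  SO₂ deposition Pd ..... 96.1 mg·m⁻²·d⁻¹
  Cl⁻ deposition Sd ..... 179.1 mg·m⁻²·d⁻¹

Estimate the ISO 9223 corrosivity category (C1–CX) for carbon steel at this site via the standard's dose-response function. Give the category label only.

C4

carbon steel: T>10 °C ⇒ hinge -0.054·(23.7−10) = -0.7398
  SO₂ term: 1.77·96.1^0.52·exp(0.02·50-0.7398) = 24.66
  Sd branch = 0.102·Sd^0.62·e^(0.033·RH+0.04·T) = 34.18 μm/a
  sum: 24.66 + 34.18 → r_corr = 58.84 μm/a
Category bounds: 50…80 μm/a bracket r_corr ⇒ C4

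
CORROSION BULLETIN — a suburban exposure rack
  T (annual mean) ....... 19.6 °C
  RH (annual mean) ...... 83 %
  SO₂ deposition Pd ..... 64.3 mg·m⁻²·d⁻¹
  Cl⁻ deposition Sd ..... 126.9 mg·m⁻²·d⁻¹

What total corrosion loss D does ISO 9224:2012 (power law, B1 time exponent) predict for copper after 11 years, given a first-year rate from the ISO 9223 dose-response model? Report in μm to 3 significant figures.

D(11) = 14.5 μm

copper: f(T) = -0.080·(T−10) [T>10 °C] = -0.7680
  Pd branch = 0.0053·Pd^0.26·e^(0.059·RH+f) = 0.9719 μm/a
  Cl⁻ term: 0.01025·126.9^0.27·exp(0.036·83+0.049·19.6) = 1.965
  r_corr = 0.9719 + 1.965 = 2.937 μm/a
Power-law: D(11) = r_corr · 11^0.667
  D(11) = 2.937 × 11^0.667 = 2.937 × 4.95 = 14.54 μm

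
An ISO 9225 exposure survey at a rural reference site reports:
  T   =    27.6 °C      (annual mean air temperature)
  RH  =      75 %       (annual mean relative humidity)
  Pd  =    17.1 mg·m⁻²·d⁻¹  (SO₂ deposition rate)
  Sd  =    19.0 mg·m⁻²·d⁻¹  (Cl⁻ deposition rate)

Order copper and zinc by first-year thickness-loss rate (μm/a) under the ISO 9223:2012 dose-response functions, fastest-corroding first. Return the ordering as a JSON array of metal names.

["zinc", "copper"]

copper: temperature factor f = -0.080·(17.6) = -1.4080
  sulphur-dioxide contribution → 0.2265 μm/a
  chloride contribution → 1.306 μm/a
  total first-year rate 1.532 μm/a
zinc: T>10 °C ⇒ hinge -0.071·(27.6−10) = -1.2496
  sulphur-dioxide contribution → 0.4062 μm/a
  chloride contribution → 1.784 μm/a
  total first-year rate 2.19 μm/a
Ordering by μm/a: zinc (2.19) > copper (1.53)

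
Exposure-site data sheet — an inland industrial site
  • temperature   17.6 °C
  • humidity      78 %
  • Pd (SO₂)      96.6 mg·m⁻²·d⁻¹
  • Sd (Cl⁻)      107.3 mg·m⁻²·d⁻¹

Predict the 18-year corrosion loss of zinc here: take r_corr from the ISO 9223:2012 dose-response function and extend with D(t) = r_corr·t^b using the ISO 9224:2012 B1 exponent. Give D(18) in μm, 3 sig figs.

zinc: temperature factor f = -0.071·(7.6) = -0.5396
  sulphur-dioxide contribution → 2.032 μm/a
  chloride contribution → 2.095 μm/a
  ⇒ r_corr(zinc) = 4.127 μm/a
Power-law: D(18) = r_corr · 18^0.813
  D(18) = 4.127 × 18^0.813 = 4.127 × 10.48 = 43.27 μm

D(18) = 43.3 μm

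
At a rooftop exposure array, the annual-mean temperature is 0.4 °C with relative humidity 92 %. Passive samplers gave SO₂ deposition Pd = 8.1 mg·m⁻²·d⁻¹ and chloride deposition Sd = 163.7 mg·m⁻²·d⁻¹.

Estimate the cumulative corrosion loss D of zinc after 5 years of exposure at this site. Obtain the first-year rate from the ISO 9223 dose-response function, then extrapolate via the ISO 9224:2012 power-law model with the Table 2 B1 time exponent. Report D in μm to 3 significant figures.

zinc: f(T) = +0.038·(T−10) [T≤10 °C] = -0.3648
  sulphur-dioxide contribution → 1.548 μm/a
  chloride contribution → 0.691 μm/a
  ⇒ r_corr(zinc) = 2.239 μm/a
Power-law: D(5) = r_corr · 5^0.813
  D(5) = 2.239 × 5^0.813 = 2.239 × 3.701 = 8.286 μm

D(5) = 8.29 μm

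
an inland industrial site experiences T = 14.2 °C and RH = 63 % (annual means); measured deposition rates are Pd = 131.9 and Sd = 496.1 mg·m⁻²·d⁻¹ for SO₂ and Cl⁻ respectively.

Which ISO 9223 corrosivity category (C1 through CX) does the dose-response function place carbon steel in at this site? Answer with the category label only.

C5

carbon steel: f(T) = -0.054·(T−10) [T>10 °C] = -0.2268
  Pd branch = 1.77·Pd^0.52·e^(0.02·RH+f) = 62.98 μm/a
  Sd branch = 0.102·Sd^0.62·e^(0.033·RH+0.04·T) = 67.52 μm/a
  r_corr = 62.98 + 67.52 = 130.5 μm/a
131 μm/a falls in (80, 200] for carbon steel → category C5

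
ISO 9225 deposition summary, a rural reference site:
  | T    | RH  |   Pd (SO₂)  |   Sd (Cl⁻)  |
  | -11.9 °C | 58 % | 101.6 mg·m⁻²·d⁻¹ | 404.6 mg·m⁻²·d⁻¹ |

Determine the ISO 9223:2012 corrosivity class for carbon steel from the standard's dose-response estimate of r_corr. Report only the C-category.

carbon steel: f(T) = +0.150·(T−10) [T≤10 °C] = -3.2850
  SO₂ term: 1.77·101.6^0.52·exp(0.02·58-3.2850) = 2.337
  Cl⁻ term: 0.102·404.6^0.62·exp(0.033·58+0.04·-11.9) = 17.76
  r_corr = 2.337 + 17.76 = 20.1 μm/a
ISO 9223 Table 2 (carbon steel): 1.3 < 20.1 ≤ 25 μm/a ⇒ C2

C2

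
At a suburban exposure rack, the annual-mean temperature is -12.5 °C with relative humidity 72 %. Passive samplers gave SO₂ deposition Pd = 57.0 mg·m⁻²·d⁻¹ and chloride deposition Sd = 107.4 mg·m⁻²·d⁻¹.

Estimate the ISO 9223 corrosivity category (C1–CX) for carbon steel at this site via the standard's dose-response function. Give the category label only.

carbon steel: f(T) = +0.150·(T−10) [T≤10 °C] = -3.3750
  SO₂ term: 1.77·57.0^0.52·exp(0.02·72-3.3750) = 2.093
  Sd branch = 0.102·Sd^0.62·e^(0.033·RH+0.04·T) = 12.09 μm/a
  sum: 2.093 + 12.09 → r_corr = 14.19 μm/a
Category bounds: 1.3…25 μm/a bracket r_corr ⇒ C2

C2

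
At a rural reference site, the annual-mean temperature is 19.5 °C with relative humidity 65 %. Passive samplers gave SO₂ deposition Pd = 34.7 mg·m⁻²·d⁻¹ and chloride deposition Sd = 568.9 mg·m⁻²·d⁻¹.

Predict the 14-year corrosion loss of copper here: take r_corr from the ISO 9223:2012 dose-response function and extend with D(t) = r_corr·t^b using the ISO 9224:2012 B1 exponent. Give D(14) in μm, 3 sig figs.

D(14) = 10.6 μm

copper: temperature factor f = -0.080·(9.5) = -0.7600
  Pd branch = 0.0053·Pd^0.26·e^(0.059·RH+f) = 0.2885 μm/a
  Sd branch = 0.01025·Sd^0.27·e^(0.036·RH+0.049·T) = 1.534 μm/a
  r_corr = 0.2885 + 1.534 = 1.822 μm/a
Power-law: D(14) = r_corr · 14^0.667
  D(14) = 1.822 × 14^0.667 = 1.822 × 5.814 = 10.6 μm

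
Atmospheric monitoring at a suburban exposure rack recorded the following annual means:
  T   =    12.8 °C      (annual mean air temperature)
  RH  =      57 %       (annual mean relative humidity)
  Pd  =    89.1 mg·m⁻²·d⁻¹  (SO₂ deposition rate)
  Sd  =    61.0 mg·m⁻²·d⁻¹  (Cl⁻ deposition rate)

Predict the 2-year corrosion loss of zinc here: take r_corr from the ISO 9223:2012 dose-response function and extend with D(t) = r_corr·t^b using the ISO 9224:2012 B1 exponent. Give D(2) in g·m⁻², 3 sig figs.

D(2) = 23.9 g·m⁻²

zinc: temperature factor f = -0.071·(2.8) = -0.1988
  Pd branch = 0.0129·Pd^0.44·e^(0.046·RH+f) = 1.049 μm/a
  Sd branch = 0.0175·Sd^0.57·e^(0.008·RH+0.085·T) = 0.8535 μm/a
  r_corr = 1.049 + 0.8535 = 1.903 μm/a
Power-law: D(2) = r_corr · 2^0.813
  D(2) = 1.903 × 2^0.813 = 1.903 × 1.757 = 3.343 μm
  Mass loss = 3.343 μm × 7.14 g/cm³ = 23.87 g·m⁻²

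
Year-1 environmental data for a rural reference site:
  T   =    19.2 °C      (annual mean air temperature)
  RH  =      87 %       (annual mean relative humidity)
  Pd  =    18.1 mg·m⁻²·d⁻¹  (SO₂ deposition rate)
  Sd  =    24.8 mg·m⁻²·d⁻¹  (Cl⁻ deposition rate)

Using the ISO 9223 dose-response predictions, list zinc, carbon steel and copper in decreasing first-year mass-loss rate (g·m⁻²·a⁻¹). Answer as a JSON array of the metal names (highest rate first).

zinc: f(T) = -0.071·(T−10) [T>10 °C] = -0.6532
  Pd branch = 0.0129·Pd^0.44·e^(0.046·RH+f) = 1.313 μm/a
  Cl⁻ term: 0.0175·24.8^0.57·exp(0.008·87+0.085·19.2) = 1.119
  sum: 1.313 + 1.119 → r_corr = 2.432 μm/a
  mass loss = 2.432 μm/a × 7.14 g/cm³ = 17.37 g·m⁻²·a⁻¹
carbon steel: temperature factor f = -0.054·(9.2) = -0.4968
  SO₂ term: 1.77·18.1^0.52·exp(0.02·87-0.4968) = 27.66
  Sd branch = 0.102·Sd^0.62·e^(0.033·RH+0.04·T) = 28.42 μm/a
  sum: 27.66 + 28.42 → r_corr = 56.08 μm/a
  mass loss = 56.08 μm/a × 7.85 g/cm³ = 440.2 g·m⁻²·a⁻¹
copper: temperature factor f = -0.080·(9.2) = -0.7360
  SO₂ term: 0.0053·18.1^0.26·exp(0.059·87-0.7360) = 0.9138
  Sd branch = 0.01025·Sd^0.27·e^(0.036·RH+0.049·T) = 1.432 μm/a
  r_corr = 0.9138 + 1.432 = 2.346 μm/a
  mass loss = 2.346 μm/a × 8.96 g/cm³ = 21.02 g·m⁻²·a⁻¹
Ordering by g·m⁻²·a⁻¹: carbon steel (440) > copper (21) > zinc (17.4)

["carbon steel", "copper", "zinc"]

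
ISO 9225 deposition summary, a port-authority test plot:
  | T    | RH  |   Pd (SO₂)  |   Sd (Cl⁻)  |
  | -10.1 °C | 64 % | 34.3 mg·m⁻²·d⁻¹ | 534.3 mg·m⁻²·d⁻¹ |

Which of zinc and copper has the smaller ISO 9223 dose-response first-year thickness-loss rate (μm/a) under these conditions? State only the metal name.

zinc: temperature factor f = +0.038·(-20.1) = -0.7638
  SO₂ term: 0.0129·34.3^0.44·exp(0.046·64-0.7638) = 0.5407
  Sd branch = 0.0175·Sd^0.57·e^(0.008·RH+0.085·T) = 0.444 μm/a
  sum: 0.5407 + 0.444 → r_corr = 0.9847 μm/a
copper: temperature factor f = +0.126·(-20.1) = -2.5326
  Pd branch = 0.0053·Pd^0.26·e^(0.059·RH+f) = 0.04607 μm/a
  Cl⁻ term: 0.01025·534.3^0.27·exp(0.036·64+0.049·-10.1) = 0.3411
  sum: 0.04607 + 0.3411 → r_corr = 0.3872 μm/a
Ordering by μm/a: zinc (0.985) > copper (0.387)

copper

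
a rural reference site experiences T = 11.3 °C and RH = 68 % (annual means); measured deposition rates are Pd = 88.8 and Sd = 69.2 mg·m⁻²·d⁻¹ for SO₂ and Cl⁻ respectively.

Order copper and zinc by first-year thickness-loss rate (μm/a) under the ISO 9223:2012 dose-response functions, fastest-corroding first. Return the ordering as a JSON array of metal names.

["zinc", "copper"]

copper: T>10 °C ⇒ hinge -0.080·(11.3−10) = -0.1040
  Pd branch = 0.0053·Pd^0.26·e^(0.059·RH+f) = 0.8474 μm/a
  Cl⁻ term: 0.01025·69.2^0.27·exp(0.036·68+0.049·11.3) = 0.6474
  sum: 0.8474 + 0.6474 → r_corr = 1.495 μm/a
zinc: temperature factor f = -0.071·(1.3) = -0.0923
  Pd branch = 0.0129·Pd^0.44·e^(0.046·RH+f) = 1.933 μm/a
  Cl⁻ term: 0.0175·69.2^0.57·exp(0.008·68+0.085·11.3) = 0.8816
  r_corr = 1.933 + 0.8816 = 2.815 μm/a
Ordering by μm/a: zinc (2.81) > copper (1.49)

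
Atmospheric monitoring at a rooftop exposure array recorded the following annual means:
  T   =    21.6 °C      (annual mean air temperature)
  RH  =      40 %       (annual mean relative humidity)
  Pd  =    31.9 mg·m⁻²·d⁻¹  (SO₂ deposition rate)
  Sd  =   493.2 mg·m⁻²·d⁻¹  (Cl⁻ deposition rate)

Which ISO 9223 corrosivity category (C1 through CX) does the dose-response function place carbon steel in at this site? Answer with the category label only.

C4

carbon steel: T>10 °C ⇒ hinge -0.054·(21.6−10) = -0.6264
  sulphur-dioxide contribution → 12.74 μm/a
  chloride contribution → 42.34 μm/a
  total first-year rate 55.09 μm/a
ISO 9223 Table 2 (carbon steel): 50 < 55.1 ≤ 80 μm/a ⇒ C4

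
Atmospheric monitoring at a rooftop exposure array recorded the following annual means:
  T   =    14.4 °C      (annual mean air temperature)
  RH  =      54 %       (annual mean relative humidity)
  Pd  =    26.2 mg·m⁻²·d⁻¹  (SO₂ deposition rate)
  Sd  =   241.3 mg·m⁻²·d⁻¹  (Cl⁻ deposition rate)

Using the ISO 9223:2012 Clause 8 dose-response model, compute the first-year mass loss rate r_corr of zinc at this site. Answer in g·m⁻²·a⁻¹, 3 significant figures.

zinc: temperature factor f = -0.071·(4.4) = -0.3124
  SO₂ term: 0.0129·26.2^0.44·exp(0.046·54-0.3124) = 0.4762
  Cl⁻ term: 0.0175·241.3^0.57·exp(0.008·54+0.085·14.4) = 2.091
  r_corr = 0.4762 + 2.091 = 2.567 μm/a
Convert to mass loss: 2.567 μm/a × 7.14 g/cm³ = 18.33 g·m⁻²·a⁻¹

r_corr = 18.3 g·m⁻²·a⁻¹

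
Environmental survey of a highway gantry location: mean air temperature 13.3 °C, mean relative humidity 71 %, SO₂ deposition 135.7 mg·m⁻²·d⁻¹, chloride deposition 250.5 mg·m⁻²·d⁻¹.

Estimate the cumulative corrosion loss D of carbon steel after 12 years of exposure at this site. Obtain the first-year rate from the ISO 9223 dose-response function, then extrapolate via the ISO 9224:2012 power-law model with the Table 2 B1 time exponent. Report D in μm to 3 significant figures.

carbon steel: f(T) = -0.054·(T−10) [T>10 °C] = -0.1782
  sulphur-dioxide contribution → 78.74 μm/a
  chloride contribution → 55.52 μm/a
  total first-year rate 134.3 μm/a
Power-law: D(12) = r_corr · 12^0.523
  D(12) = 134.3 × 12^0.523 = 134.3 × 3.668 = 492.5 μm

D(12) = 492 μm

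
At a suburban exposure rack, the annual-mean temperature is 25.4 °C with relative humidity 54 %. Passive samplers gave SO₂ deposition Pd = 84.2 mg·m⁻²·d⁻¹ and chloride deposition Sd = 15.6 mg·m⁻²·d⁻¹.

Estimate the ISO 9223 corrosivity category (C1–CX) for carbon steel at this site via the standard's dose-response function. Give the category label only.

carbon steel: f(T) = -0.054·(T−10) [T>10 °C] = -0.8316
  SO₂ term: 1.77·84.2^0.52·exp(0.02·54-0.8316) = 22.75
  Sd branch = 0.102·Sd^0.62·e^(0.033·RH+0.04·T) = 9.194 μm/a
  sum: 22.75 + 9.194 → r_corr = 31.95 μm/a
ISO 9223 Table 2 (carbon steel): 25 < 31.9 ≤ 50 μm/a ⇒ C3

C3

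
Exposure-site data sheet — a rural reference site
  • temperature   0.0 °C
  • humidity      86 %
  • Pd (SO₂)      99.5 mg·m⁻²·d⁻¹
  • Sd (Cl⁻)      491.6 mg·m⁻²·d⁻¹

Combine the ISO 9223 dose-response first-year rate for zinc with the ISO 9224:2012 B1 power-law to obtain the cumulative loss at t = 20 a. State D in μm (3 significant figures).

D(20) = 53.5 μm

zinc: T≤10 °C ⇒ hinge +0.038·(0.0−10) = -0.3800
  sulphur-dioxide contribution → 3.489 μm/a
  chloride contribution → 1.191 μm/a
  ⇒ r_corr(zinc) = 4.68 μm/a
ISO 9224: D(t) = r_corr · t^b with b = 0.813 (zinc, B1)
  D(20) = 4.68 × 20^0.813 = 4.68 × 11.42 = 53.46 μm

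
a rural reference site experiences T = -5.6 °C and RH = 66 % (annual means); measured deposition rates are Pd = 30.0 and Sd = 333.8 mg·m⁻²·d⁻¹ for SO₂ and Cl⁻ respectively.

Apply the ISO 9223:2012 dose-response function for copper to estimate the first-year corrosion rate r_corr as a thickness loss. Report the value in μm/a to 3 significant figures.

copper: T≤10 °C ⇒ hinge +0.126·(-5.6−10) = -1.9656
  Pd branch = 0.0053·Pd^0.26·e^(0.059·RH+f) = 0.08827 μm/a
  Cl⁻ term: 0.01025·333.8^0.27·exp(0.036·66+0.049·-5.6) = 0.4025
  sum: 0.08827 + 0.4025 → r_corr = 0.4908 μm/a

r_corr = 0.491 μm/a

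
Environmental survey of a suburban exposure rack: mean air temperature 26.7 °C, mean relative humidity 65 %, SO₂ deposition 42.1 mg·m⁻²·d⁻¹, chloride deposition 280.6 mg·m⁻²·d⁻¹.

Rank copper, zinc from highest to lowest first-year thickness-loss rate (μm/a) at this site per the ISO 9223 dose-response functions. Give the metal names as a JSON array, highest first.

["zinc", "copper"]

copper: f(T) = -0.080·(T−10) [T>10 °C] = -1.3360
  SO₂ term: 0.0053·42.1^0.26·exp(0.059·65-1.3360) = 0.1706
  Sd branch = 0.01025·Sd^0.27·e^(0.036·RH+0.049·T) = 1.804 μm/a
  sum: 0.1706 + 1.804 → r_corr = 1.974 μm/a
zinc: f(T) = -0.071·(T−10) [T>10 °C] = -1.1857
  Pd branch = 0.0129·Pd^0.44·e^(0.046·RH+f) = 0.4063 μm/a
  Sd branch = 0.0175·Sd^0.57·e^(0.008·RH+0.085·T) = 7.078 μm/a
  r_corr = 0.4063 + 7.078 = 7.484 μm/a
Ordering by μm/a: zinc (7.48) > copper (1.97)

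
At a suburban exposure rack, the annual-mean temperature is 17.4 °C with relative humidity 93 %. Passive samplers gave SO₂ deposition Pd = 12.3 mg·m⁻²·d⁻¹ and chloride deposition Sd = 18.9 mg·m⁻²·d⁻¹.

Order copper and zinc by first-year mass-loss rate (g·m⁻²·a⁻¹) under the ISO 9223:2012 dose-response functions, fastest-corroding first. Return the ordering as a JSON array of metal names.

copper: temperature factor f = -0.080·(7.4) = -0.5920
  sulphur-dioxide contribution → 1.36 μm/a
  chloride contribution → 1.512 μm/a
  ⇒ r_corr(copper) = 2.872 μm/a
  mass loss = 2.872 μm/a × 8.96 g/cm³ = 25.74 g·m⁻²·a⁻¹
zinc: temperature factor f = -0.071·(7.4) = -0.5254
  sulphur-dioxide contribution → 1.659 μm/a
  chloride contribution → 0.8631 μm/a
  total first-year rate 2.522 μm/a
  mass loss = 2.522 μm/a × 7.14 g/cm³ = 18.01 g·m⁻²·a⁻¹
Ordering by g·m⁻²·a⁻¹: copper (25.7) > zinc (18)

["copper", "zinc"]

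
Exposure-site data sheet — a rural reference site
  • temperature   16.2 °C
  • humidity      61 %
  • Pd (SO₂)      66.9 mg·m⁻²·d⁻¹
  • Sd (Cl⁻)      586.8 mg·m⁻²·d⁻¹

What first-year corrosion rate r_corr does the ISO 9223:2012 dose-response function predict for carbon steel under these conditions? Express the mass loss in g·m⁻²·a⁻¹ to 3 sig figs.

r_corr = 896 g·m⁻²·a⁻¹

carbon steel: T>10 °C ⇒ hinge -0.054·(16.2−10) = -0.3348
  sulphur-dioxide contribution → 38.16 μm/a
  chloride contribution → 75.98 μm/a
  total first-year rate 114.1 μm/a
Convert to mass loss: 114.1 μm/a × 7.85 g/cm³ = 896 g·m⁻²·a⁻¹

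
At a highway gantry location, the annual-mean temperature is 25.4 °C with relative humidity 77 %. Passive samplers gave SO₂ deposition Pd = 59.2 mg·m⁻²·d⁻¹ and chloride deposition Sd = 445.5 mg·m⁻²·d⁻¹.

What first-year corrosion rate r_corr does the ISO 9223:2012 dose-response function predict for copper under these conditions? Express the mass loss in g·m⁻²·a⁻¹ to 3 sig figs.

r_corr = 30.2 g·m⁻²·a⁻¹

copper: temperature factor f = -0.080·(15.4) = -1.2320
  Pd branch = 0.0053·Pd^0.26·e^(0.059·RH+f) = 0.4198 μm/a
  Sd branch = 0.01025·Sd^0.27·e^(0.036·RH+0.049·T) = 2.953 μm/a
  r_corr = 0.4198 + 2.953 = 3.373 μm/a
Convert to mass loss: 3.373 μm/a × 8.96 g/cm³ = 30.22 g·m⁻²·a⁻¹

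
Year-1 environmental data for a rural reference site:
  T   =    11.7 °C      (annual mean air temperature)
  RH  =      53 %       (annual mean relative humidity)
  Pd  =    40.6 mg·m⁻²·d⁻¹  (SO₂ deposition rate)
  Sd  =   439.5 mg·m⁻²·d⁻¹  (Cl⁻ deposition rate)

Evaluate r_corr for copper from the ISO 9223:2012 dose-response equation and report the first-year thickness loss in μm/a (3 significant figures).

copper: f(T) = -0.080·(T−10) [T>10 °C] = -0.1360
  sulphur-dioxide contribution → 0.2764 μm/a
  chloride contribution → 0.6338 μm/a
  ⇒ r_corr(copper) = 0.9101 μm/a

r_corr = 0.910 μm/a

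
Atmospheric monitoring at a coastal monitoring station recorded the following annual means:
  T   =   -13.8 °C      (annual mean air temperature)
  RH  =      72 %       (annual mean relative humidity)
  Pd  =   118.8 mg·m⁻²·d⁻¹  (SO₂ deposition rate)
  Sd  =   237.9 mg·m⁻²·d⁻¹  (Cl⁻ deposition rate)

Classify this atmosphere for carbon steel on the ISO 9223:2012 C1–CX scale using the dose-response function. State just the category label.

C2

carbon steel: f(T) = +0.150·(T−10) [T≤10 °C] = -3.5700
  SO₂ term: 1.77·118.8^0.52·exp(0.02·72-3.5700) = 2.522
  Cl⁻ term: 0.102·237.9^0.62·exp(0.033·72+0.04·-13.8) = 18.8
  sum: 2.522 + 18.8 → r_corr = 21.32 μm/a
Category bounds: 1.3…25 μm/a bracket r_corr ⇒ C2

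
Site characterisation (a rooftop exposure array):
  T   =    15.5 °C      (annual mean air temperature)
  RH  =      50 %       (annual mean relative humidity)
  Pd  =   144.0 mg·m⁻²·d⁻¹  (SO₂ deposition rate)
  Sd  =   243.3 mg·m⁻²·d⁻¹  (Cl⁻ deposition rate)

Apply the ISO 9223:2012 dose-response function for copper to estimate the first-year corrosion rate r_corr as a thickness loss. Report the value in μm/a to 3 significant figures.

r_corr = 0.822 μm/a

copper: f(T) = -0.080·(T−10) [T>10 °C] = -0.4400
  SO₂ term: 0.0053·144.0^0.26·exp(0.059·50-0.4400) = 0.2374
  Sd branch = 0.01025·Sd^0.27·e^(0.036·RH+0.049·T) = 0.5842 μm/a
  sum: 0.2374 + 0.5842 → r_corr = 0.8216 μm/a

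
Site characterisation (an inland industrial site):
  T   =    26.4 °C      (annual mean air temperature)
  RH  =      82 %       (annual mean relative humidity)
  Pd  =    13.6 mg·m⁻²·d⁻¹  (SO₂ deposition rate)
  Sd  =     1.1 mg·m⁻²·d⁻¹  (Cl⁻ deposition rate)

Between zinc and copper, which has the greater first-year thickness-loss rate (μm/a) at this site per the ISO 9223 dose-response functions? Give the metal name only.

copper

zinc: temperature factor f = -0.071·(16.4) = -1.1644
  sulphur-dioxide contribution → 0.5518 μm/a
  chloride contribution → 0.3358 μm/a
  ⇒ r_corr(zinc) = 0.8876 μm/a
copper: f(T) = -0.080·(T−10) [T>10 °C] = -1.3120
  sulphur-dioxide contribution → 0.3551 μm/a
  chloride contribution → 0.7341 μm/a
  ⇒ r_corr(copper) = 1.089 μm/a
Ordering by μm/a: copper (1.09) > zinc (0.888)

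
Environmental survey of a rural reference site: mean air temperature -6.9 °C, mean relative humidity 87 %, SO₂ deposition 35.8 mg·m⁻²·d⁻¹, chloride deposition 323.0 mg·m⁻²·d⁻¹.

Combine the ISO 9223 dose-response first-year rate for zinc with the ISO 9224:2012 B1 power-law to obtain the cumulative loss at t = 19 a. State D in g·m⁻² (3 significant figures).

D(19) = 181 g·m⁻²

zinc: temperature factor f = +0.038·(-16.9) = -0.6422
  Pd branch = 0.0129·Pd^0.44·e^(0.046·RH+f) = 1.792 μm/a
  Sd branch = 0.0175·Sd^0.57·e^(0.008·RH+0.085·T) = 0.5258 μm/a
  sum: 1.792 + 0.5258 → r_corr = 2.318 μm/a
Power-law: D(19) = r_corr · 19^0.813
  D(19) = 2.318 × 19^0.813 = 2.318 × 10.96 = 25.4 μm
  Mass loss = 25.4 μm × 7.14 g/cm³ = 181.3 g·m⁻²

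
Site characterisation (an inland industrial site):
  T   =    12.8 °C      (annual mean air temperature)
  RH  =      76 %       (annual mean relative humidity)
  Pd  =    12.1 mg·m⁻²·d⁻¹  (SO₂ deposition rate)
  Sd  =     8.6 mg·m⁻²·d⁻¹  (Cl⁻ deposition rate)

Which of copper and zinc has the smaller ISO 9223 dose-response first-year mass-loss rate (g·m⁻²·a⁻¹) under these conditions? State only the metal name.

zinc

copper: temperature factor f = -0.080·(2.8) = -0.2240
  sulphur-dioxide contribution → 0.7176 μm/a
  chloride contribution → 0.5292 μm/a
  ⇒ r_corr(copper) = 1.247 μm/a
  mass loss = 1.247 μm/a × 8.96 g/cm³ = 11.17 g·m⁻²·a⁻¹
zinc: temperature factor f = -0.071·(2.8) = -0.1988
  sulphur-dioxide contribution → 1.045 μm/a
  chloride contribution → 0.3253 μm/a
  ⇒ r_corr(zinc) = 1.37 μm/a
  mass loss = 1.37 μm/a × 7.14 g/cm³ = 9.781 g·m⁻²·a⁻¹
Ordering by g·m⁻²·a⁻¹: copper (11.2) > zinc (9.78)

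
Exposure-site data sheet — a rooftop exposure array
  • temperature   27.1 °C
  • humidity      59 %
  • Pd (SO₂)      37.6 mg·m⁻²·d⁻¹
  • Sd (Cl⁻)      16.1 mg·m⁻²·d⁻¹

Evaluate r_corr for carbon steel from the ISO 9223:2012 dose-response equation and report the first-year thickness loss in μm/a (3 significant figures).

r_corr = 26.9 μm/a

carbon steel: T>10 °C ⇒ hinge -0.054·(27.1−10) = -0.9234
  SO₂ term: 1.77·37.6^0.52·exp(0.02·59-0.9234) = 15.08
  Cl⁻ term: 0.102·16.1^0.62·exp(0.033·59+0.04·27.1) = 11.84
  sum: 15.08 + 11.84 → r_corr = 26.92 μm/a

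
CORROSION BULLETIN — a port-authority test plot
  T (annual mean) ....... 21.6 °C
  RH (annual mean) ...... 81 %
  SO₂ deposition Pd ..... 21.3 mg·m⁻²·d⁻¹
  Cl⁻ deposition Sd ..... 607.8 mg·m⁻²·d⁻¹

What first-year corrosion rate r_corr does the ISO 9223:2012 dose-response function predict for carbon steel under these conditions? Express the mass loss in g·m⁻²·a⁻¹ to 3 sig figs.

carbon steel: temperature factor f = -0.054·(11.6) = -0.6264
  Pd branch = 1.77·Pd^0.52·e^(0.02·RH+f) = 23.46 μm/a
  Sd branch = 0.102·Sd^0.62·e^(0.033·RH+0.04·T) = 186.5 μm/a
  r_corr = 23.46 + 186.5 = 209.9 μm/a
Convert to mass loss: 209.9 μm/a × 7.85 g/cm³ = 1648 g·m⁻²·a⁻¹

r_corr = 1.65e+03 g·m⁻²·a⁻¹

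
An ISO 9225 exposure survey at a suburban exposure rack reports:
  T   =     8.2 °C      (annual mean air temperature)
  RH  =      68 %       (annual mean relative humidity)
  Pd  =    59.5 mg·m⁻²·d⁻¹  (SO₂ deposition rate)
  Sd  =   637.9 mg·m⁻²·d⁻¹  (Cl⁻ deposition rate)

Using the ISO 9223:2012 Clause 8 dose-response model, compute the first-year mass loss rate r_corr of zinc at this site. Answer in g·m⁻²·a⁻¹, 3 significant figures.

r_corr = 29.0 g·m⁻²·a⁻¹

zinc: T≤10 °C ⇒ hinge +0.038·(8.2−10) = -0.0684
  SO₂ term: 0.0129·59.5^0.44·exp(0.046·68-0.0684) = 1.66
  Sd branch = 0.0175·Sd^0.57·e^(0.008·RH+0.085·T) = 2.403 μm/a
  r_corr = 1.66 + 2.403 = 4.063 μm/a
Convert to mass loss: 4.063 μm/a × 7.14 g/cm³ = 29.01 g·m⁻²·a⁻¹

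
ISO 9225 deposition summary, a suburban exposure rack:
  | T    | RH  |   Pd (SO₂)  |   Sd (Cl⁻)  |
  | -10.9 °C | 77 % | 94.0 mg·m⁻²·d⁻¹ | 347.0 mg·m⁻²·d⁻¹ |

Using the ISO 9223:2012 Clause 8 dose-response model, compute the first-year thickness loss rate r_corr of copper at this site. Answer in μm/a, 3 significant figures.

copper: f(T) = +0.126·(T−10) [T≤10 °C] = -2.6334
  SO₂ term: 0.0053·94.0^0.26·exp(0.059·77-2.6334) = 0.1166
  Sd branch = 0.01025·Sd^0.27·e^(0.036·RH+0.049·T) = 0.4661 μm/a
  r_corr = 0.1166 + 0.4661 = 0.5827 μm/a

r_corr = 0.583 μm/a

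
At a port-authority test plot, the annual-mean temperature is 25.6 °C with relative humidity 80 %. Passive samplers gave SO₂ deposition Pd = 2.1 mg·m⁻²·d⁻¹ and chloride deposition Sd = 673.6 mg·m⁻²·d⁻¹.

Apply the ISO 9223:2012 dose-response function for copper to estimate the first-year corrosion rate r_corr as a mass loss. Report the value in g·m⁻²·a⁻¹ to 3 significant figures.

copper: f(T) = -0.080·(T−10) [T>10 °C] = -1.2480
  sulphur-dioxide contribution → 0.207 μm/a
  chloride contribution → 3.715 μm/a
  total first-year rate 3.922 μm/a
Convert to mass loss: 3.922 μm/a × 8.96 g/cm³ = 35.14 g·m⁻²·a⁻¹

r_corr = 35.1 g·m⁻²·a⁻¹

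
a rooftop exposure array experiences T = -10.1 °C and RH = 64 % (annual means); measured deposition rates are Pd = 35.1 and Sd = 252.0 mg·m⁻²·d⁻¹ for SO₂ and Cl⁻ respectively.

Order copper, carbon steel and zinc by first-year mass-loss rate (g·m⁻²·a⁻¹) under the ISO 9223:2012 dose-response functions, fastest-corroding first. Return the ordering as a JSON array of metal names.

["carbon steel", "zinc", "copper"]

copper: f(T) = +0.126·(T−10) [T≤10 °C] = -2.5326
  sulphur-dioxide contribution → 0.04635 μm/a
  chloride contribution → 0.2785 μm/a
  total first-year rate 0.3248 μm/a
  mass loss = 0.3248 μm/a × 8.96 g/cm³ = 2.91 g·m⁻²·a⁻¹
carbon steel: f(T) = +0.150·(T−10) [T≤10 °C] = -3.0150
  sulphur-dioxide contribution → 1.986 μm/a
  chloride contribution → 17.35 μm/a
  ⇒ r_corr(carbon steel) = 19.33 μm/a
  mass loss = 19.33 μm/a × 7.85 g/cm³ = 151.8 g·m⁻²·a⁻¹
zinc: T≤10 °C ⇒ hinge +0.038·(-10.1−10) = -0.7638
  sulphur-dioxide contribution → 0.5462 μm/a
  chloride contribution → 0.2893 μm/a
  ⇒ r_corr(zinc) = 0.8355 μm/a
  mass loss = 0.8355 μm/a × 7.14 g/cm³ = 5.966 g·m⁻²·a⁻¹
Ordering by g·m⁻²·a⁻¹: carbon steel (152) > zinc (5.97) > copper (2.91)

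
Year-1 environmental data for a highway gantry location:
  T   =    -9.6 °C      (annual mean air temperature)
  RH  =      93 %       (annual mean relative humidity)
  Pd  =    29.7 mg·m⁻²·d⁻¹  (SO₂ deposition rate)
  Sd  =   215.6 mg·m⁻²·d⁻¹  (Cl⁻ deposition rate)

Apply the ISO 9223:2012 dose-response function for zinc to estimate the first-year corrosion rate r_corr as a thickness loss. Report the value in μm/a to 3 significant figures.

zinc: f(T) = +0.038·(T−10) [T≤10 °C] = -0.7448
  SO₂ term: 0.0129·29.7^0.44·exp(0.046·93-0.7448) = 1.964
  Sd branch = 0.0175·Sd^0.57·e^(0.008·RH+0.085·T) = 0.3483 μm/a
  sum: 1.964 + 0.3483 → r_corr = 2.312 μm/a

r_corr = 2.31 μm/a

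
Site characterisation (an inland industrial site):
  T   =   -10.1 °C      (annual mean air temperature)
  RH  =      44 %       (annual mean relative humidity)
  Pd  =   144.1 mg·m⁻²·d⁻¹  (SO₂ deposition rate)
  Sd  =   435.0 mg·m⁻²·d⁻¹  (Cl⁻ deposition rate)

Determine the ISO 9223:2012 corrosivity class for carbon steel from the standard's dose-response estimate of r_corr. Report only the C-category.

carbon steel: temperature factor f = +0.150·(-20.1) = -3.0150
  SO₂ term: 1.77·144.1^0.52·exp(0.02·44-3.0150) = 2.775
  Cl⁻ term: 0.102·435.0^0.62·exp(0.033·44+0.04·-10.1) = 12.58
  r_corr = 2.775 + 12.58 = 15.35 μm/a
15.4 μm/a falls in (1.3, 25] for carbon steel → category C2

C2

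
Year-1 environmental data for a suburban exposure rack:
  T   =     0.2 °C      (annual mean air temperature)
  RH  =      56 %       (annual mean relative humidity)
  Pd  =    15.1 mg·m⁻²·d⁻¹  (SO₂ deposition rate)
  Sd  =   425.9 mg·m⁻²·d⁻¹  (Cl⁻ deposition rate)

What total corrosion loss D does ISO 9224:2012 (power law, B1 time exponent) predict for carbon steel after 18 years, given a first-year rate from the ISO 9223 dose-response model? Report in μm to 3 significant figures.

carbon steel: f(T) = +0.150·(T−10) [T≤10 °C] = -1.4700
  sulphur-dioxide contribution → 5.117 μm/a
  chloride contribution → 27.85 μm/a
  total first-year rate 32.97 μm/a
Long-term exponent b (ISO 9224 Table 2, B1) = 0.523
  D(18) = 32.97 × 18^0.523 = 32.97 × 4.534 = 149.5 μm

D(18) = 149 μm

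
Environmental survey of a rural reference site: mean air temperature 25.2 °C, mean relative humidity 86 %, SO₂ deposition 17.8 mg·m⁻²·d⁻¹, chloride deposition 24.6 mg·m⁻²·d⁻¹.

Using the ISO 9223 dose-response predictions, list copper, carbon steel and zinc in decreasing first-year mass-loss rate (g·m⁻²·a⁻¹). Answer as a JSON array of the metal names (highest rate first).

["carbon steel", "copper", "zinc"]

copper: temperature factor f = -0.080·(15.2) = -1.2160
  Pd branch = 0.0053·Pd^0.26·e^(0.059·RH+f) = 0.5308 μm/a
  Cl⁻ term: 0.01025·24.6^0.27·exp(0.036·86+0.049·25.2) = 1.85
  r_corr = 0.5308 + 1.85 = 2.381 μm/a
  mass loss = 2.381 μm/a × 8.96 g/cm³ = 21.33 g·m⁻²·a⁻¹
carbon steel: T>10 °C ⇒ hinge -0.054·(25.2−10) = -0.8208
  SO₂ term: 1.77·17.8^0.52·exp(0.02·86-0.8208) = 19.44
  Sd branch = 0.102·Sd^0.62·e^(0.033·RH+0.04·T) = 34.78 μm/a
  r_corr = 19.44 + 34.78 = 54.22 μm/a
  mass loss = 54.22 μm/a × 7.85 g/cm³ = 425.6 g·m⁻²·a⁻¹
zinc: T>10 °C ⇒ hinge -0.071·(25.2−10) = -1.0792
  SO₂ term: 0.0129·17.8^0.44·exp(0.046·86-1.0792) = 0.8131
  Cl⁻ term: 0.0175·24.6^0.57·exp(0.008·86+0.085·25.2) = 1.84
  r_corr = 0.8131 + 1.84 = 2.654 μm/a
  mass loss = 2.654 μm/a × 7.14 g/cm³ = 18.95 g·m⁻²·a⁻¹
Ordering by g·m⁻²·a⁻¹: carbon steel (426) > copper (21.3) > zinc (18.9)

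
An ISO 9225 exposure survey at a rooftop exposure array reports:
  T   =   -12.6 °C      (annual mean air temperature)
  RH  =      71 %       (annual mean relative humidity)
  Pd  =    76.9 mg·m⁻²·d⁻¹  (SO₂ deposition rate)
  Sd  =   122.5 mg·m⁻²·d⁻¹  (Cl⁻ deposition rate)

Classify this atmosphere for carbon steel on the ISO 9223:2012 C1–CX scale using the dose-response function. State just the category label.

carbon steel: temperature factor f = +0.150·(-22.6) = -3.3900
  Pd branch = 1.77·Pd^0.52·e^(0.02·RH+f) = 2.361 μm/a
  Sd branch = 0.102·Sd^0.62·e^(0.033·RH+0.04·T) = 12.64 μm/a
  sum: 2.361 + 12.64 → r_corr = 15.01 μm/a
ISO 9223 Table 2 (carbon steel): 1.3 < 15 ≤ 25 μm/a ⇒ C2

C2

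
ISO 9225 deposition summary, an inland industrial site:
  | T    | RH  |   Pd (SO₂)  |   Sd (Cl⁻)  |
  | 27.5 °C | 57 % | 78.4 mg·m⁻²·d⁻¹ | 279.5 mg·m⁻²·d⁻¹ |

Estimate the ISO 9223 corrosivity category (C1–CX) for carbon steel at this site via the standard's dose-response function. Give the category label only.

C5

carbon steel: temperature factor f = -0.054·(17.5) = -0.9450
  Pd branch = 1.77·Pd^0.52·e^(0.02·RH+f) = 20.78 μm/a
  Sd branch = 0.102·Sd^0.62·e^(0.033·RH+0.04·T) = 66.07 μm/a
  sum: 20.78 + 66.07 → r_corr = 86.85 μm/a
Category bounds: 80…200 μm/a bracket r_corr ⇒ C5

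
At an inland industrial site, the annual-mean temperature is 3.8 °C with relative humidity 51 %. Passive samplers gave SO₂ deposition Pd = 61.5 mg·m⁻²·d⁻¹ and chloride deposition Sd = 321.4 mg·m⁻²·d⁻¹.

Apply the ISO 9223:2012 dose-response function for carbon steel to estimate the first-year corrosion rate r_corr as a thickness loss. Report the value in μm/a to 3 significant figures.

r_corr = 39.4 μm/a

carbon steel: temperature factor f = +0.150·(-6.2) = -0.9300
  Pd branch = 1.77·Pd^0.52·e^(0.02·RH+f) = 16.49 μm/a
  Cl⁻ term: 0.102·321.4^0.62·exp(0.033·51+0.04·3.8) = 22.9
  sum: 16.49 + 22.9 → r_corr = 39.4 μm/a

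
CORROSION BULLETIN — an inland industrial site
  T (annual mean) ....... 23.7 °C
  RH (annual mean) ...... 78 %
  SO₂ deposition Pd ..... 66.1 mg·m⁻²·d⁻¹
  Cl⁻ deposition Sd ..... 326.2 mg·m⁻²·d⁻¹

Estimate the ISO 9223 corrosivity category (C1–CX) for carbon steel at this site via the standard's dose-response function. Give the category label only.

carbon steel: T>10 °C ⇒ hinge -0.054·(23.7−10) = -0.7398
  SO₂ term: 1.77·66.1^0.52·exp(0.02·78-0.7398) = 35.54
  Sd branch = 0.102·Sd^0.62·e^(0.033·RH+0.04·T) = 124.9 μm/a
  r_corr = 35.54 + 124.9 = 160.4 μm/a
160 μm/a falls in (80, 200] for carbon steel → category C5

C5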